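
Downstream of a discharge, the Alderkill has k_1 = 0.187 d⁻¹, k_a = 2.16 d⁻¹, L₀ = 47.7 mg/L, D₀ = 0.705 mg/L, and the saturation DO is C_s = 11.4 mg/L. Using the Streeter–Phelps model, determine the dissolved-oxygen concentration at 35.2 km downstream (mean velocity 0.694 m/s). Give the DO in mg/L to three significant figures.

Travel time t = x/v = 35.2 km / (0.694 m/s) = 35200 m / 0.694 m/s = 50720 s = 0.5870 d.
k_1 L₀/(k_a−k_1) = 0.187×47.7/(2.16−0.187) = 8.920/1.973 = 4.521 mg/L.
e^(−k_1 t) = e^(−0.187×0.5870) = 0.8960; e^(−k_a t) = e^(−2.16×0.5870) = 0.2814.
D = 4.521 × (0.8960 − 0.2814) + 0.705 × 0.2814 = 2.779 + 0.1984 = 2.977 mg/L.
DO = C_s − D = 11.4 − 2.977 = 8.423 mg/L.

DO ≈ 8.42 mg/L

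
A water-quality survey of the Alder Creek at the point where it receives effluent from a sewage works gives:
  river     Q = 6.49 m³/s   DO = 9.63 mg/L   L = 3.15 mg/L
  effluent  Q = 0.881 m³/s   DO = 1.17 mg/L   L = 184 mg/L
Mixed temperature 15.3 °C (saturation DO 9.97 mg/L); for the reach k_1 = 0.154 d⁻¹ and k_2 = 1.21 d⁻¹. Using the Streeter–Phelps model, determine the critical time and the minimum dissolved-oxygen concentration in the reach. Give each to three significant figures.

Mixed DO = (6.49×9.63 + 0.881×1.17)/(6.49+0.881) = 63.53/7.371 = 8.619 mg/L.
Mixed L₀ = (6.49×3.15 + 0.881×184)/(7.371) = 182.5/7.371 = 24.77 mg/L.
Initial deficit D₀ = C_s − DO₀ = 9.97 − 8.619 = 1.351 mg/L.
t_c = (1/1.056) ln[(1.21/0.154)(1 − 1.351×1.056/(0.154×24.77))] = 0.9470 × ln(4.918) = 1.508 d.
D_c = (0.154/1.21) × 24.77 × e^(−0.154×1.508) = 0.1273 × 24.77 × 0.7927 = 2.499 mg/L.
Minimum DO = 9.97 − 2.499 = 7.471 mg/L.

t_c ≈ 1.51 d; minimum DO ≈ 7.47 mg/L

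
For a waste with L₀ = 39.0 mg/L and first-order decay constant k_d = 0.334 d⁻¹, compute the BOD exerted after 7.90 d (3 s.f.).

y ≈ 36.2 mg/L

y_t = L₀(1 − e^(−k_d t)) = 39.0 × (1 − e^(−0.334×7.90))
= 39.0 × (1 − 0.07146) = 39.0 × 0.9285 = 36.21 mg/L.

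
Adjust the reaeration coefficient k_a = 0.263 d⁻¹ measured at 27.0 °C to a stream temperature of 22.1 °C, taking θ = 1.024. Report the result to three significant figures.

k_a(T₂) = k_a(T₁) · θ^(T₂−T₁) = 0.263 × 1.024^(22.1−27.0)
= 0.263 × 1.024^-4.90 = 0.263 × 0.8903 = 0.2341 d⁻¹.

k_a ≈ 0.234 d⁻¹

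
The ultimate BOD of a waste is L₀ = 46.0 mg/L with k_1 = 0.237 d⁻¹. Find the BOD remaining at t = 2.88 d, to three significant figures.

L ≈ 23.2 mg/L

L_t = L₀ e^(−k_1 t) = 46.0 × e^(−0.237×2.88) = 46.0 × 0.5053 = 23.24 mg/L.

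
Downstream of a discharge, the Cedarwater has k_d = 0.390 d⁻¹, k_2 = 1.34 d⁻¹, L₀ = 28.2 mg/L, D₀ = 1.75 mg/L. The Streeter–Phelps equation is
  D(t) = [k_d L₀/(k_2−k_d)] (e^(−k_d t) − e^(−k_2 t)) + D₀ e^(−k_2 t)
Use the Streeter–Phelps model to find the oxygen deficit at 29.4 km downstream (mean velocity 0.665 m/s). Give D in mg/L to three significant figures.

D ≈ 4.53 mg/L

Travel time t = x/v = 29.4 km / (0.665 m/s) = 29400 m / 0.665 m/s = 44210 s = 0.5117 d.
k_d L₀/(k_2−k_d) = 0.390×28.2/(1.34−0.390) = 11.00/0.9500 = 11.58 mg/L.
e^(−k_d t) = e^(−0.390×0.5117) = 0.8191; e^(−k_2 t) = e^(−1.34×0.5117) = 0.5038.
D = 11.58 × (0.8191 − 0.5038) + 1.75 × 0.5038 = 3.651 + 0.8816 = 4.532 mg/L.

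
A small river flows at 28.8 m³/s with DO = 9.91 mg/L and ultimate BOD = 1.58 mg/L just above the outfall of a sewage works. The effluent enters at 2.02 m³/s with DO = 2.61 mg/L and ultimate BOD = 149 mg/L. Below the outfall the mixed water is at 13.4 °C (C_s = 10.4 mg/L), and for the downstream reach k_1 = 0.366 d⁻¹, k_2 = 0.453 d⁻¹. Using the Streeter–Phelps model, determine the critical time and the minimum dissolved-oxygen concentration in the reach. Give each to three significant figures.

Mixed DO = (28.8×9.91 + 2.02×2.61)/(28.8+2.02) = 290.7/30.82 = 9.432 mg/L.
Mixed L₀ = (28.8×1.58 + 2.02×149)/(30.82) = 346.5/30.82 = 11.24 mg/L.
Initial deficit D₀ = C_s − DO₀ = 10.4 − 9.432 = 0.9685 mg/L.
t_c = (1/0.08700) ln[(0.453/0.366)(1 − 0.9685×0.08700/(0.366×11.24))] = 11.49 × ln(1.212) = 2.213 d.
D_c = (0.366/0.453) × 11.24 × e^(−0.366×2.213) = 0.8079 × 11.24 × 0.4448 = 4.040 mg/L.
Minimum DO = 10.4 − 4.040 = 6.360 mg/L.

t_c ≈ 2.21 d; minimum DO ≈ 6.36 mg/L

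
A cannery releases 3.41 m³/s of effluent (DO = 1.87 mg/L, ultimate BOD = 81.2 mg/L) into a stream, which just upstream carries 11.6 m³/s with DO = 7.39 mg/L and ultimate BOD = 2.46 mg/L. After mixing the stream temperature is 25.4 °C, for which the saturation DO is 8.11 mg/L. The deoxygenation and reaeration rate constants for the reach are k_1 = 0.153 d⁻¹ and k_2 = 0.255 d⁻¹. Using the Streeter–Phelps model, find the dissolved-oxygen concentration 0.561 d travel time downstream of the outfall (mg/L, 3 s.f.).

DO ≈ 4.84 mg/L

Mixed DO = (11.6×7.39 + 3.41×1.87)/(11.6+3.41) = 92.10/15.01 = 6.136 mg/L.
Mixed L₀ = (11.6×2.46 + 3.41×81.2)/(15.01) = 305.4/15.01 = 20.35 mg/L.
Initial deficit D₀ = C_s − DO₀ = 8.11 − 6.136 = 1.974 mg/L.
D(0.561) = [0.153×20.35/(0.255−0.153)](e^(−0.153×0.561) − e^(−0.255×0.561)) + 1.974 e^(−0.255×0.561)
= 30.52 × (0.9177 − 0.8667) + 1.974 × 0.8667 = 3.269 mg/L.
DO = 8.11 − 3.269 = 4.841 mg/L.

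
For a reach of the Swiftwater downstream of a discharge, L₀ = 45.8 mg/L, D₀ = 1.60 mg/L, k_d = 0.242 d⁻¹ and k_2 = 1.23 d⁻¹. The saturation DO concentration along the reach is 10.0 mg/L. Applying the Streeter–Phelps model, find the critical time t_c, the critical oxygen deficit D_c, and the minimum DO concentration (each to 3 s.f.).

t_c ≈ 1.49 d; D_c ≈ 6.28 mg/L; min DO ≈ 3.72 mg/L

At the critical point dD/dt = 0, so k_d L₀ e^(−k_d t) = k_2 D. Substituting D(t) from the Streeter–Phelps equation and solving for t gives
t_c = ln[(k_2/k_d)(1 − D₀(k_2−k_d)/(k_d L₀))] / (k_2−k_d).
Here k_2−k_d = 0.9880 d⁻¹ and 1 − D₀(k_2−k_d)/(k_d L₀) = 1 − 1.60×0.9880/(0.242×45.8) = 0.8574, so
t_c = ln(5.083 × 0.8574) / 0.9880 = 1.472 / 0.9880 = 1.490 d.
D_c = (k_d/k_2) L₀ e^(−k_d t_c) = (0.242/1.23) × 45.8 × e^(−0.242×1.490) = 0.1967 × 45.8 × 0.6973 = 6.283 mg/L.
Minimum DO = C_s − D_c = 10.0 − 6.283 = 3.717 mg/L.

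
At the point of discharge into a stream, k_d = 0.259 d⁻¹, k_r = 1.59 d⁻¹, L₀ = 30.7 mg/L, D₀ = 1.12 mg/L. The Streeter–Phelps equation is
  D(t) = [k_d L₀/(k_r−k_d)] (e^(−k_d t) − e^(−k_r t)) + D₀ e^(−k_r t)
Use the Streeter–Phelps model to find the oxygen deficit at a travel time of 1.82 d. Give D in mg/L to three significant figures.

D ≈ 3.46 mg/L

k_d L₀/(k_r−k_d) = 0.259×30.7/(1.59−0.259) = 7.951/1.331 = 5.974 mg/L.
e^(−k_d t) = e^(−0.259×1.820) = 0.6241; e^(−k_r t) = e^(−1.59×1.820) = 0.05537.
D = 5.974 × (0.6241 − 0.05537) + 1.12 × 0.05537 = 3.398 + 0.06201 = 3.460 mg/L.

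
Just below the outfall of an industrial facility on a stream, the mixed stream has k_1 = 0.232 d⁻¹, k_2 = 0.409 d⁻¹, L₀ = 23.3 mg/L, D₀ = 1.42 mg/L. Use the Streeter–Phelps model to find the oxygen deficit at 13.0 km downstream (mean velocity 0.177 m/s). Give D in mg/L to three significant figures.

D ≈ 4.51 mg/L

Travel time t = x/v = 13.0 km / (0.177 m/s) = 13000 m / 0.177 m/s = 73450 s = 0.8501 d.
k_1 L₀/(k_2−k_1) = 0.232×23.3/(0.409−0.232) = 5.406/0.1770 = 30.54 mg/L.
e^(−k_1 t) = e^(−0.232×0.8501) = 0.8210; e^(−k_2 t) = e^(−0.409×0.8501) = 0.7063.
D = 30.54 × (0.8210 − 0.7063) + 1.42 × 0.7063 = 3.503 + 1.003 = 4.506 mg/L.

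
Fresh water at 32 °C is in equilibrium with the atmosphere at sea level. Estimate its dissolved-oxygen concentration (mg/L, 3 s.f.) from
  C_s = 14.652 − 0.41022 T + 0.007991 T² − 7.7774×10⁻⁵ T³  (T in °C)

C_s ≈ 7.16 mg/L

C_s = 14.652 − 0.41022×32 + 0.007991×32² − 7.7774×10⁻⁵×32³ = 7.159 mg/L.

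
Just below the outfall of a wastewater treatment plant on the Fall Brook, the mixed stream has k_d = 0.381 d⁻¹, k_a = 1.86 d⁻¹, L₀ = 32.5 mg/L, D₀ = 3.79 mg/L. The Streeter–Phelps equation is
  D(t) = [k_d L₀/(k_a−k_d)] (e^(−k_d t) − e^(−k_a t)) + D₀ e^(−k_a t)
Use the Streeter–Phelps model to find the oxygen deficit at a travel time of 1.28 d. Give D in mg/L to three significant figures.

k_d L₀/(k_a−k_d) = 0.381×32.5/(1.86−0.381) = 12.38/1.479 = 8.372 mg/L.
e^(−k_d t) = e^(−0.381×1.280) = 0.6140; e^(−k_a t) = e^(−1.86×1.280) = 0.09248.
D = 8.372 × (0.6140 − 0.09248) + 3.79 × 0.09248 = 4.367 + 0.3505 = 4.717 mg/L.

D ≈ 4.72 mg/L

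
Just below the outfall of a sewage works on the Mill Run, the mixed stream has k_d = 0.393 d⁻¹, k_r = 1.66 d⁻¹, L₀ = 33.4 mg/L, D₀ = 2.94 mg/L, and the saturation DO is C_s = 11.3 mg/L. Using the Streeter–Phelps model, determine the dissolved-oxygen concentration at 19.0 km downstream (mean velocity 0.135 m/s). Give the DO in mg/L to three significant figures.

DO ≈ 6.33 mg/L

Travel time t = x/v = 19.0 km / (0.135 m/s) = 19000 m / 0.135 m/s = 140700 s = 1.629 d.
k_d L₀/(k_r−k_d) = 0.393×33.4/(1.66−0.393) = 13.13/1.267 = 10.36 mg/L.
e^(−k_d t) = e^(−0.393×1.629) = 0.5272; e^(−k_r t) = e^(−1.66×1.629) = 0.06693.
D = 10.36 × (0.5272 − 0.06693) + 2.94 × 0.06693 = 4.768 + 0.1968 = 4.965 mg/L.
DO = C_s − D = 11.3 − 4.965 = 6.335 mg/L.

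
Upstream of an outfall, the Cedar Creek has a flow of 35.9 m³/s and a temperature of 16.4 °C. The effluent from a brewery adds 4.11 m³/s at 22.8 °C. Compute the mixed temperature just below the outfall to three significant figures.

Flow-weighted mixing: C = (Q_r C_r + Q_w C_w)/(Q_r + Q_w)
= (35.9×16.4 + 4.11×22.8)/(35.9 + 4.11) = 682.5/40.01 = 17.06 °C.

17.1 °C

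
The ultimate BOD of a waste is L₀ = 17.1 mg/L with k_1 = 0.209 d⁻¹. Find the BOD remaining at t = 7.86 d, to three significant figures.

L ≈ 3.31 mg/L

L_t = L₀ e^(−k_1 t) = 17.1 × e^(−0.209×7.86) = 17.1 × 0.1934 = 3.308 mg/L.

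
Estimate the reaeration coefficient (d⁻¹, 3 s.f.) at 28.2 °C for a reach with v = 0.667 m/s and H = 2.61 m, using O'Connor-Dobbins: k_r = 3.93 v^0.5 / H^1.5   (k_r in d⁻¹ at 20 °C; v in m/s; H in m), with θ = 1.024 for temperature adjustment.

k_r ≈ 0.925 d⁻¹

k_r(20) = 3.93 × 0.667^0.5 / 2.61^1.5 = 3.93 × 0.8167 / 4.217 = 0.7612 d⁻¹.
k_r(28.2) = 0.7612 × 1.024^(28.2−20) = 0.7612 × 1.215 = 0.9246 d⁻¹.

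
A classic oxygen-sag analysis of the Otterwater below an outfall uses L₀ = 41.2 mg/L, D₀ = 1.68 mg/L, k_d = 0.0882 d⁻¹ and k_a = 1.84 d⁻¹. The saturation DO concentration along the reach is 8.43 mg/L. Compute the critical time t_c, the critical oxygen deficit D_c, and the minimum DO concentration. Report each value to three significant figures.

t_c ≈ 0.786 d; D_c ≈ 1.84 mg/L; min DO ≈ 6.59 mg/L

With k_a/k_d = 20.86 and 1 − D₀(k_a−k_d)/(k_d L₀) = 0.1901,
t_c = ln(20.86 × 0.1901) / (1.84 − 0.0882) = ln(3.966) / 1.752 = 1.378/1.752 = 0.7865 d.
L(t_c) = L₀ e^(−k_d t_c) = 41.2 × 0.9330 = 38.44 mg/L, and at the critical point k_a D_c = k_d L, so D_c = (0.0882/1.84) × 38.44 = 1.843 mg/L.
Minimum DO = C_s − D_c = 8.43 − 1.843 = 6.587 mg/L.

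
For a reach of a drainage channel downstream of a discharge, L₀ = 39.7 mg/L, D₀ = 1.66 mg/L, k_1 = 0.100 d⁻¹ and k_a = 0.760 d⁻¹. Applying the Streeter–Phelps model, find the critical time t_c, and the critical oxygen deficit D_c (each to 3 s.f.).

t_c ≈ 2.58 d; D_c ≈ 4.03 mg/L

With k_a/k_1 = 7.600 and 1 − D₀(k_a−k_1)/(k_1 L₀) = 0.7240,
t_c = ln(7.600 × 0.7240) / (0.760 − 0.100) = ln(5.503) / 0.6600 = 1.705/0.6600 = 2.584 d.
L(t_c) = L₀ e^(−k_1 t_c) = 39.7 × 0.7723 = 30.66 mg/L, and at the critical point k_a D_c = k_1 L, so D_c = (0.100/0.760) × 30.66 = 4.034 mg/L.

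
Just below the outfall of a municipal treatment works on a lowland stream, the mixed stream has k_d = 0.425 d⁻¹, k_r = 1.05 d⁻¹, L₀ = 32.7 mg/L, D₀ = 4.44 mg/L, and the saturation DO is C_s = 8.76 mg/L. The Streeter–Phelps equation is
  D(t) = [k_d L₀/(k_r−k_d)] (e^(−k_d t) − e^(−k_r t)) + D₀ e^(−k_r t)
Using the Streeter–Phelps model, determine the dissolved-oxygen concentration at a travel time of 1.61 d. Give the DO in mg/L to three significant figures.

DO ≈ 0.825 mg/L

k_d L₀/(k_r−k_d) = 0.425×32.7/(1.05−0.425) = 13.90/0.6250 = 22.24 mg/L.
e^(−k_d t) = e^(−0.425×1.610) = 0.5045; e^(−k_r t) = e^(−1.05×1.610) = 0.1844.
D = 22.24 × (0.5045 − 0.1844) + 4.44 × 0.1844 = 7.116 + 0.8189 = 7.935 mg/L.
DO = C_s − D = 8.76 − 7.935 = 0.8247 mg/L.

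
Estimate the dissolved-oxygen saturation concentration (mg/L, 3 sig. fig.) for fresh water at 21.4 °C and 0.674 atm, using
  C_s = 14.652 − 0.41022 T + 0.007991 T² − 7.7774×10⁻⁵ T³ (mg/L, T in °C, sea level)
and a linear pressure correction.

At sea level: C_s = 14.652 − 0.41022×21.4 + 0.007991×21.4² − 7.7774×10⁻⁵×21.4³ = 8.771 mg/L.
Pressure correction: C_s' = 8.771 × 0.674 = 5.911 mg/L.

C_s ≈ 5.91 mg/L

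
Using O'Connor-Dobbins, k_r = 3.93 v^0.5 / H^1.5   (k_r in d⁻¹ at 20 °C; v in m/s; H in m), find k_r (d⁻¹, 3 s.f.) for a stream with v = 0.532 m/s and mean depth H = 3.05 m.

k_r = 3.93 × 0.532^0.5 / 3.05^1.5 = 3.93 × 0.7294 / 5.327 = 0.5381 d⁻¹.

k_r ≈ 0.538 d⁻¹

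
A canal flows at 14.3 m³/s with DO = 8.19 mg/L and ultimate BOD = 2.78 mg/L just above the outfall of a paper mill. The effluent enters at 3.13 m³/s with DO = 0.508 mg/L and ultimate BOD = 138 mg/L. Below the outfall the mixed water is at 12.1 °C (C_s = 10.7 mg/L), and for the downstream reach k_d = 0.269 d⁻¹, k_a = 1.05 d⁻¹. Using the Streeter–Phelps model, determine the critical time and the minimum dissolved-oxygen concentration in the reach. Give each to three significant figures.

t_c ≈ 1.05 d; minimum DO ≈ 5.48 mg/L

Mixed DO = (14.3×8.19 + 3.13×0.508)/(14.3+3.13) = 118.7/17.43 = 6.811 mg/L.
Mixed L₀ = (14.3×2.78 + 3.13×138)/(17.43) = 471.7/17.43 = 27.06 mg/L.
Initial deficit D₀ = C_s − DO₀ = 10.7 − 6.811 = 3.889 mg/L.
t_c = (1/0.7810) ln[(1.05/0.269)(1 − 3.889×0.7810/(0.269×27.06))] = 1.280 × ln(2.275) = 1.052 d.
D_c = (0.269/1.05) × 27.06 × e^(−0.269×1.052) = 0.2562 × 27.06 × 0.7535 = 5.224 mg/L.
Minimum DO = 10.7 − 5.224 = 5.476 mg/L.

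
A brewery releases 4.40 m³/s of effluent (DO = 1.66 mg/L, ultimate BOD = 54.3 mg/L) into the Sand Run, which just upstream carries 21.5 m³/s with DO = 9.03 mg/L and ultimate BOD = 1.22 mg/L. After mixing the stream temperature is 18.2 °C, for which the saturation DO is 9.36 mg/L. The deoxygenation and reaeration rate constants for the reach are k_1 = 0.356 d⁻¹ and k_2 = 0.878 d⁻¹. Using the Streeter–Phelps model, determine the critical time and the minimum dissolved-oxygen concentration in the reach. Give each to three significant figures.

t_c ≈ 1.24 d; minimum DO ≈ 6.69 mg/L

Mixed DO = (21.5×9.03 + 4.40×1.66)/(21.5+4.40) = 201.4/25.90 = 7.778 mg/L.
Mixed L₀ = (21.5×1.22 + 4.40×54.3)/(25.90) = 265.2/25.90 = 10.24 mg/L.
Initial deficit D₀ = C_s − DO₀ = 9.36 − 7.778 = 1.582 mg/L.
t_c = (1/0.5220) ln[(0.878/0.356)(1 − 1.582×0.5220/(0.356×10.24))] = 1.916 × ln(1.907) = 1.237 d.
D_c = (0.356/0.878) × 10.24 × e^(−0.356×1.237) = 0.4055 × 10.24 × 0.6438 = 2.672 mg/L.
Minimum DO = 9.36 − 2.672 = 6.688 mg/L.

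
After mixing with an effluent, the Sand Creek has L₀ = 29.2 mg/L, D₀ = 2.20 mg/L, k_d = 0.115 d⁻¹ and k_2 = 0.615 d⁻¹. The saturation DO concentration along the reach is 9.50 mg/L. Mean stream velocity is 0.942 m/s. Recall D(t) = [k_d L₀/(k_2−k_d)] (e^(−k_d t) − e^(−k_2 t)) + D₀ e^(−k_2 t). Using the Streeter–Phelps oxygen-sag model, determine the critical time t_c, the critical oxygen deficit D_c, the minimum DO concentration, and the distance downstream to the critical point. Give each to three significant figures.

At the critical point dD/dt = 0, so k_d L₀ e^(−k_d t) = k_2 D. Substituting D(t) from the Streeter–Phelps equation and solving for t gives
t_c = ln[(k_2/k_d)(1 − D₀(k_2−k_d)/(k_d L₀))] / (k_2−k_d).
Here k_2−k_d = 0.5000 d⁻¹ and 1 − D₀(k_2−k_d)/(k_d L₀) = 1 − 2.20×0.5000/(0.115×29.2) = 0.6724, so
t_c = ln(5.348 × 0.6724) / 0.5000 = 1.280 / 0.5000 = 2.560 d.
L(t_c) = L₀ e^(−k_d t_c) = 29.2 × 0.7450 = 21.75 mg/L, and at the critical point k_2 D_c = k_d L, so D_c = (0.115/0.615) × 21.75 = 4.068 mg/L.
Minimum DO = C_s − D_c = 9.50 − 4.068 = 5.432 mg/L.
x_c = v t_c = 0.942 m/s × 2.560 d × 86400 s/d = 208300 m ≈ 208 km.

t_c ≈ 2.56 d; D_c ≈ 4.07 mg/L; min DO ≈ 5.43 mg/L; x_c ≈ 208 km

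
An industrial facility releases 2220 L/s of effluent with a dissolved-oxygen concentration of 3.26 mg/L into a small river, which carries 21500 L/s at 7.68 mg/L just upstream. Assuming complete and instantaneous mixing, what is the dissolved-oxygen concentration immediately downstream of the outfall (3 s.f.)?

Flow-weighted mixing: C = (Q_r C_r + Q_w C_w)/(Q_r + Q_w)
= (21500×7.68 + 2220×3.26)/(21500 + 2220) = 172400/23720 = 7.266 mg/L.

7.27 mg/L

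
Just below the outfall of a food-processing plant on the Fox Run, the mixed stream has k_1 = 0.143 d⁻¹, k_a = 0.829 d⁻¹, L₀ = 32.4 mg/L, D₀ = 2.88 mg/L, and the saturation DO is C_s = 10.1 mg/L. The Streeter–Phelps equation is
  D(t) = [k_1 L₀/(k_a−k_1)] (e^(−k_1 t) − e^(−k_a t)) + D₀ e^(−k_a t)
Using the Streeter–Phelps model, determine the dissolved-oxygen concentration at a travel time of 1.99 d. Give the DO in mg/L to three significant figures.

DO ≈ 5.76 mg/L

k_1 L₀/(k_a−k_1) = 0.143×32.4/(0.829−0.143) = 4.633/0.6860 = 6.754 mg/L.
e^(−k_1 t) = e^(−0.143×1.990) = 0.7523; e^(−k_a t) = e^(−0.829×1.990) = 0.1921.
D = 6.754 × (0.7523 − 0.1921) + 2.88 × 0.1921 = 3.784 + 0.5533 = 4.337 mg/L.
DO = C_s − D = 10.1 − 4.337 = 5.763 mg/L.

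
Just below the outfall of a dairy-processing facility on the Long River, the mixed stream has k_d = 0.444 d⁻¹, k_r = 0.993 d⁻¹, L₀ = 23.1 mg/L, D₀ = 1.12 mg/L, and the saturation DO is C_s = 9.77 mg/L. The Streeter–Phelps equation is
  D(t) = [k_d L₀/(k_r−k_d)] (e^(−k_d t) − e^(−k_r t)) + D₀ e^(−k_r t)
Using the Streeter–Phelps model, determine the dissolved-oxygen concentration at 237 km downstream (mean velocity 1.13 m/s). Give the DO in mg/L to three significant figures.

Travel time t = x/v = 237 km / (1.13 m/s) = 237000 m / 1.13 m/s = 209700 s = 2.427 d.
k_d L₀/(k_r−k_d) = 0.444×23.1/(0.993−0.444) = 10.26/0.5490 = 18.68 mg/L.
e^(−k_d t) = e^(−0.444×2.427) = 0.3403; e^(−k_r t) = e^(−0.993×2.427) = 0.08977.
D = 18.68 × (0.3403 − 0.08977) + 1.12 × 0.08977 = 4.681 + 0.1005 = 4.782 mg/L.
DO = C_s − D = 9.77 − 4.782 = 4.988 mg/L.

DO ≈ 4.99 mg/L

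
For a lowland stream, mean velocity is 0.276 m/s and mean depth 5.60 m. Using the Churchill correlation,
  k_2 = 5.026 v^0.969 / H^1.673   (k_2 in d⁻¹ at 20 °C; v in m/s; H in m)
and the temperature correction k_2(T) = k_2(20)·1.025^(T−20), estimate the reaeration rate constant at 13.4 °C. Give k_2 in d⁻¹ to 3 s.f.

k_2(20) = 5.026 × 0.276^0.969 / 5.60^1.673 = 5.026 × 0.2872 / 17.85 = 0.08086 d⁻¹.
k_2(13.4) = 0.08086 × 1.025^(13.4−20) = 0.08086 × 0.8496 = 0.06870 d⁻¹.

k_2 ≈ 0.0687 d⁻¹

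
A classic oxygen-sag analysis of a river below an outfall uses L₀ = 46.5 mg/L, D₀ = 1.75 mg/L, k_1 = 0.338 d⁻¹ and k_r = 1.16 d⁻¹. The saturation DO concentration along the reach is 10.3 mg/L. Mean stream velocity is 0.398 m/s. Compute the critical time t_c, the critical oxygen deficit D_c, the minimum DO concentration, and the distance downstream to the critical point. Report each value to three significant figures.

t_c = [1/(k_r−k_1)] ln[(k_r/k_1)(1 − D₀(k_r−k_1)/(k_1 L₀))]
= [1/(1.16−0.338)] ln[(1.16/0.338)(1 − 1.75×0.8220/(0.338×46.5))]
= (1/0.8220) ln[3.432 × 0.9085] = 1.217 × ln(3.118) = 1.217 × 1.137 = 1.383 d.
D_c = (k_1/k_r) L₀ e^(−k_1 t_c) = (0.338/1.16) × 46.5 × e^(−0.338×1.383) = 0.2914 × 46.5 × 0.6265 = 8.489 mg/L.
Minimum DO = C_s − D_c = 10.3 − 8.489 = 1.811 mg/L.
x_c = v t_c = 0.398 m/s × 1.383 d × 86400 s/d = 47570 m ≈ 47.6 km.

t_c ≈ 1.38 d; D_c ≈ 8.49 mg/L; min DO ≈ 1.81 mg/L; x_c ≈ 47.6 km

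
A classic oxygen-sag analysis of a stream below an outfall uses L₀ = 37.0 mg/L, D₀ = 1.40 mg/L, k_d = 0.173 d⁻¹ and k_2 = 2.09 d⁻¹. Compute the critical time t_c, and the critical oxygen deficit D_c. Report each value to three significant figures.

At the critical point dD/dt = 0, so k_d L₀ e^(−k_d t) = k_2 D. Substituting D(t) from the Streeter–Phelps equation and solving for t gives
t_c = ln[(k_2/k_d)(1 − D₀(k_2−k_d)/(k_d L₀))] / (k_2−k_d).
Here k_2−k_d = 1.917 d⁻¹ and 1 − D₀(k_2−k_d)/(k_d L₀) = 1 − 1.40×1.917/(0.173×37.0) = 0.5807, so
t_c = ln(12.08 × 0.5807) / 1.917 = 1.948 / 1.917 = 1.016 d.
D_c = (k_d/k_2) L₀ e^(−k_d t_c) = (0.173/2.09) × 37.0 × e^(−0.173×1.016) = 0.08278 × 37.0 × 0.8388 = 2.569 mg/L.

t_c ≈ 1.02 d; D_c ≈ 2.57 mg/L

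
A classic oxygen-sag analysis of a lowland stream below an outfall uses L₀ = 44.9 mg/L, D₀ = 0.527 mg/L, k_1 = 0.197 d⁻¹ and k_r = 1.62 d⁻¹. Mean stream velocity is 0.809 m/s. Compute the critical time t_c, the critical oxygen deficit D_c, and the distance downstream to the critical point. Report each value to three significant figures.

At the critical point dD/dt = 0, so k_1 L₀ e^(−k_1 t) = k_r D. Substituting D(t) from the Streeter–Phelps equation and solving for t gives
t_c = ln[(k_r/k_1)(1 − D₀(k_r−k_1)/(k_1 L₀))] / (k_r−k_1).
Here k_r−k_1 = 1.423 d⁻¹ and 1 − D₀(k_r−k_1)/(k_1 L₀) = 1 − 0.527×1.423/(0.197×44.9) = 0.9152, so
t_c = ln(8.223 × 0.9152) / 1.423 = 2.018 / 1.423 = 1.418 d.
D_c = (k_1/k_r) L₀ e^(−k_1 t_c) = (0.197/1.62) × 44.9 × e^(−0.197×1.418) = 0.1216 × 44.9 × 0.7562 = 4.129 mg/L.
x_c = v t_c = 0.809 m/s × 1.418 d × 86400 s/d = 99140 m ≈ 99.1 km.

t_c ≈ 1.42 d; D_c ≈ 4.13 mg/L; x_c ≈ 99.1 km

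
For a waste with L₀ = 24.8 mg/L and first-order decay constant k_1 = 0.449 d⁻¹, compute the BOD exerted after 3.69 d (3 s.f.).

y ≈ 20.1 mg/L

y_t = L₀(1 − e^(−k_1 t)) = 24.8 × (1 − e^(−0.449×3.69))
= 24.8 × (1 − 0.1907) = 24.8 × 0.8093 = 20.07 mg/L.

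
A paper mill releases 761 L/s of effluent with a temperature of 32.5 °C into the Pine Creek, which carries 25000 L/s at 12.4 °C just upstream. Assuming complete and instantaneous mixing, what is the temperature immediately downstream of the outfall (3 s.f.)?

13.0 °C

Flow-weighted mixing: C = (Q_r C_r + Q_w C_w)/(Q_r + Q_w)
= (25000×12.4 + 761×32.5)/(25000 + 761) = 334700/25760 = 12.99 °C.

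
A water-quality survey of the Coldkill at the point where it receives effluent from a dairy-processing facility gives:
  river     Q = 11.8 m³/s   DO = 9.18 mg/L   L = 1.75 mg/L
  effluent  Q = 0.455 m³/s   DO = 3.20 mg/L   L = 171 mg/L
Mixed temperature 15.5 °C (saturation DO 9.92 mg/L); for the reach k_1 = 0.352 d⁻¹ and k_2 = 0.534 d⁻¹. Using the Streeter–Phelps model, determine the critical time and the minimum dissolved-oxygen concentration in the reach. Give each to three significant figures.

t_c ≈ 1.94 d; minimum DO ≈ 7.24 mg/L

Mixed DO = (11.8×9.18 + 0.455×3.20)/(11.8+0.455) = 109.8/12.26 = 8.958 mg/L.
Mixed L₀ = (11.8×1.75 + 0.455×171)/(12.26) = 98.46/12.26 = 8.034 mg/L.
Initial deficit D₀ = C_s − DO₀ = 9.92 − 8.958 = 0.9620 mg/L.
t_c = (1/0.1820) ln[(0.534/0.352)(1 − 0.9620×0.1820/(0.352×8.034))] = 5.495 × ln(1.423) = 1.939 d.
D_c = (0.352/0.534) × 8.034 × e^(−0.352×1.939) = 0.6592 × 8.034 × 0.5054 = 2.676 mg/L.
Minimum DO = 9.92 − 2.676 = 7.244 mg/L.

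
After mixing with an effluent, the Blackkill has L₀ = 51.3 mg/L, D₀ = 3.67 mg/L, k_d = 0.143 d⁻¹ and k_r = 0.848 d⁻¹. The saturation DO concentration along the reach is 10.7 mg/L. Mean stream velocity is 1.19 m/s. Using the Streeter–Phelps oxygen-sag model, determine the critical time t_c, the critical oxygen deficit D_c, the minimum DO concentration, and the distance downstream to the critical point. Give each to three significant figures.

t_c ≈ 1.91 d; D_c ≈ 6.59 mg/L; min DO ≈ 4.11 mg/L; x_c ≈ 196 km

With k_r/k_d = 5.930 and 1 − D₀(k_r−k_d)/(k_d L₀) = 0.6473,
t_c = ln(5.930 × 0.6473) / (0.848 − 0.143) = ln(3.839) / 0.7050 = 1.345/0.7050 = 1.908 d.
L(t_c) = L₀ e^(−k_d t_c) = 51.3 × 0.7612 = 39.05 mg/L, and at the critical point k_r D_c = k_d L, so D_c = (0.143/0.848) × 39.05 = 6.585 mg/L.
Minimum DO = C_s − D_c = 10.7 − 6.585 = 4.115 mg/L.
x_c = v t_c = 1.19 m/s × 1.908 d × 86400 s/d = 196200 m ≈ 196 km.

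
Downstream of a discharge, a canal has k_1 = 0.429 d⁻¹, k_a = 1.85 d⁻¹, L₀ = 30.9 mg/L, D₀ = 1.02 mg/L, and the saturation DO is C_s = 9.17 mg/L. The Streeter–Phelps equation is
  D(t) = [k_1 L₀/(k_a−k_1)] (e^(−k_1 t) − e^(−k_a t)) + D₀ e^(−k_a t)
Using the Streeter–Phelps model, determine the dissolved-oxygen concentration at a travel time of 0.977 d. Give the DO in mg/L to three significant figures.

k_1 L₀/(k_a−k_1) = 0.429×30.9/(1.85−0.429) = 13.26/1.421 = 9.329 mg/L.
e^(−k_1 t) = e^(−0.429×0.9770) = 0.6576; e^(−k_a t) = e^(−1.85×0.9770) = 0.1641.
D = 9.329 × (0.6576 − 0.1641) + 1.02 × 0.1641 = 4.604 + 0.1674 = 4.771 mg/L.
DO = C_s − D = 9.17 − 4.771 = 4.399 mg/L.

DO ≈ 4.40 mg/L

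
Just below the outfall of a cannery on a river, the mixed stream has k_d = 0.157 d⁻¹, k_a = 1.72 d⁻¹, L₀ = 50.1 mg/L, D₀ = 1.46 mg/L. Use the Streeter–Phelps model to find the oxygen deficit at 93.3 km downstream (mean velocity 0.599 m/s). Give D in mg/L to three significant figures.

Travel time t = x/v = 93.3 km / (0.599 m/s) = 93300 m / 0.599 m/s = 155800 s = 1.803 d.
k_d L₀/(k_a−k_d) = 0.157×50.1/(1.72−0.157) = 7.866/1.563 = 5.032 mg/L.
e^(−k_d t) = e^(−0.157×1.803) = 0.7535; e^(−k_a t) = e^(−1.72×1.803) = 0.04501.
D = 5.032 × (0.7535 − 0.04501) + 1.46 × 0.04501 = 3.565 + 0.06572 = 3.631 mg/L.

D ≈ 3.63 mg/L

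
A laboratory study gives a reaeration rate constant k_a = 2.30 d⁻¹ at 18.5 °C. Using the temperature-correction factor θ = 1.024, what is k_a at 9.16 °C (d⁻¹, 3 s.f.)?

k_a ≈ 1.84 d⁻¹

k_a(T₂) = k_a(T₁) · θ^(T₂−T₁) = 2.30 × 1.024^(9.16−18.5)
= 2.30 × 1.024^-9.34 = 2.30 × 0.8013 = 1.843 d⁻¹.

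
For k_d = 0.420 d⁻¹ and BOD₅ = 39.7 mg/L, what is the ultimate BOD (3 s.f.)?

BOD₅ = L₀(1 − e^(−5k_d)) ⇒ L₀ = BOD₅ / (1 − e^(−5×0.420))
= 39.7 / (1 − 0.1225) = 39.7 / 0.8775 = 45.24 mg/L.

L₀ ≈ 45.2 mg/L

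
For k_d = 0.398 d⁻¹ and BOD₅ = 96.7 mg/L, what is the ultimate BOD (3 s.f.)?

BOD₅ = L₀(1 − e^(−5k_d)) ⇒ L₀ = BOD₅ / (1 − e^(−5×0.398))
= 96.7 / (1 − 0.1367) = 96.7 / 0.8633 = 112.0 mg/L.

L₀ ≈ 112 mg/L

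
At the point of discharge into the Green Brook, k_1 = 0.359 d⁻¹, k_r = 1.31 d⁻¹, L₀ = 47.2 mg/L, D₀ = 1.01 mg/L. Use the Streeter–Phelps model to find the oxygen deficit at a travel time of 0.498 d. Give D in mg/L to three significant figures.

k_1 L₀/(k_r−k_1) = 0.359×47.2/(1.31−0.359) = 16.94/0.9510 = 17.82 mg/L.
e^(−k_1 t) = e^(−0.359×0.4980) = 0.8363; e^(−k_r t) = e^(−1.31×0.4980) = 0.5208.
D = 17.82 × (0.8363 − 0.5208) + 1.01 × 0.5208 = 5.621 + 0.5260 = 6.147 mg/L.

D ≈ 6.15 mg/L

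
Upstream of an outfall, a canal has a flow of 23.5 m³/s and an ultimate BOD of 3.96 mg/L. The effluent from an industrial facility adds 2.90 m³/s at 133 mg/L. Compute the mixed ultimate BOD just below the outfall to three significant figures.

18.1 mg/L

Flow-weighted mixing: C = (Q_r C_r + Q_w C_w)/(Q_r + Q_w)
= (23.5×3.96 + 2.90×133)/(23.5 + 2.90) = 478.8/26.40 = 18.13 mg/L.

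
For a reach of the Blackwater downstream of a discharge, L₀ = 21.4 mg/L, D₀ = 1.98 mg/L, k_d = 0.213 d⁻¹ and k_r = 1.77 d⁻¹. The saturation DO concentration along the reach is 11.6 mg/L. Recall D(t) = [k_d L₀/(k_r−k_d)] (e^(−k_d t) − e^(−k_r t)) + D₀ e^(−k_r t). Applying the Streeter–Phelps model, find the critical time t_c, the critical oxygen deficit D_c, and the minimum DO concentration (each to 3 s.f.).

t_c ≈ 0.635 d; D_c ≈ 2.25 mg/L; min DO ≈ 9.35 mg/L

t_c = [1/(k_r−k_d)] ln[(k_r/k_d)(1 − D₀(k_r−k_d)/(k_d L₀))]
= [1/(1.77−0.213)] ln[(1.77/0.213)(1 − 1.98×1.557/(0.213×21.4))]
= (1/1.557) ln[8.310 × 0.3237] = 0.6423 × ln(2.690) = 0.6423 × 0.9894 = 0.6355 d.
L(t_c) = L₀ e^(−k_d t_c) = 21.4 × 0.8734 = 18.69 mg/L, and at the critical point k_r D_c = k_d L, so D_c = (0.213/1.77) × 18.69 = 2.249 mg/L.
Minimum DO = C_s − D_c = 11.6 − 2.249 = 9.351 mg/L.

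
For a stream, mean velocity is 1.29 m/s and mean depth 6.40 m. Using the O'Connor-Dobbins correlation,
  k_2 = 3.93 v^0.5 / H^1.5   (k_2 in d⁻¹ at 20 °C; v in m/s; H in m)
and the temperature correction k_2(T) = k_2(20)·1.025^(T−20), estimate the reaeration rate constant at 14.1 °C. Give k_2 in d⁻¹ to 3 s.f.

k_2(20) = 3.93 × 1.29^0.5 / 6.40^1.5 = 3.93 × 1.136 / 16.19 = 0.2757 d⁻¹.
k_2(14.1) = 0.2757 × 1.025^(14.1−20) = 0.2757 × 0.8644 = 0.2383 d⁻¹.

k_2 ≈ 0.238 d⁻¹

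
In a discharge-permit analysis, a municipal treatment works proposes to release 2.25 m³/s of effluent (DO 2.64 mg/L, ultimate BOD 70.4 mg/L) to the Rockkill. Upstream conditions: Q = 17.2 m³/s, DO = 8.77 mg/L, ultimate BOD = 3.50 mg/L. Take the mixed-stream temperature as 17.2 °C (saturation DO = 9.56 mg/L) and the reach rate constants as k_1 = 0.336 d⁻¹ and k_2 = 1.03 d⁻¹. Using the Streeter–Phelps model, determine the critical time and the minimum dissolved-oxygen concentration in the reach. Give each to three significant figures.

Mixed DO = (17.2×8.77 + 2.25×2.64)/(17.2+2.25) = 156.8/19.45 = 8.061 mg/L.
Mixed L₀ = (17.2×3.50 + 2.25×70.4)/(19.45) = 218.6/19.45 = 11.24 mg/L.
Initial deficit D₀ = C_s − DO₀ = 9.56 − 8.061 = 1.499 mg/L.
t_c = (1/0.6940) ln[(1.03/0.336)(1 − 1.499×0.6940/(0.336×11.24))] = 1.441 × ln(2.221) = 1.150 d.
D_c = (0.336/1.03) × 11.24 × e^(−0.336×1.150) = 0.3262 × 11.24 × 0.6796 = 2.491 mg/L.
Minimum DO = 9.56 − 2.491 = 7.069 mg/L.

t_c ≈ 1.15 d; minimum DO ≈ 7.07 mg/L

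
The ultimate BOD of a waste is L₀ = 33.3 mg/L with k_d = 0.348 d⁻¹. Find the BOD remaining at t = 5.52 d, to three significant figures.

L_t = L₀ e^(−k_d t) = 33.3 × e^(−0.348×5.52) = 33.3 × 0.1465 = 4.877 mg/L.

L ≈ 4.88 mg/L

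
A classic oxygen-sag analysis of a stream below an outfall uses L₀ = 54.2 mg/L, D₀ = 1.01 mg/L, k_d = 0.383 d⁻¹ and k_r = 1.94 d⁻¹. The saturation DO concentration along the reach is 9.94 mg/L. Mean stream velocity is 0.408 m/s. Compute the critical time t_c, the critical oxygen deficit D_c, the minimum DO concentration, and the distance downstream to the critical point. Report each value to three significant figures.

t_c ≈ 0.991 d; D_c ≈ 7.32 mg/L; min DO ≈ 2.62 mg/L; x_c ≈ 34.9 km

t_c = [1/(k_r−k_d)] ln[(k_r/k_d)(1 − D₀(k_r−k_d)/(k_d L₀))]
= [1/(1.94−0.383)] ln[(1.94/0.383)(1 − 1.01×1.557/(0.383×54.2))]
= (1/1.557) ln[5.065 × 0.9242] = 0.6423 × ln(4.682) = 0.6423 × 1.544 = 0.9914 d.
D_c = (k_d/k_r) L₀ e^(−k_d t_c) = (0.383/1.94) × 54.2 × e^(−0.383×0.9914) = 0.1974 × 54.2 × 0.6841 = 7.320 mg/L.
Minimum DO = C_s − D_c = 9.94 − 7.320 = 2.620 mg/L.
x_c = v t_c = 0.408 m/s × 0.9914 d × 86400 s/d = 34950 m ≈ 34.9 km.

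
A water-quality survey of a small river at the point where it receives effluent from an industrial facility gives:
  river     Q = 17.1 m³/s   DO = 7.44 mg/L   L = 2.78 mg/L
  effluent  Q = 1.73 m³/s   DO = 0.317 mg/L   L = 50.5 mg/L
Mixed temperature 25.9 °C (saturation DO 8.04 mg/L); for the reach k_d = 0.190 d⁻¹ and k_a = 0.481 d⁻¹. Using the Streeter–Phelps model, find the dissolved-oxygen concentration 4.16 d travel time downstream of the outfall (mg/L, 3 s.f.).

Mixed DO = (17.1×7.44 + 1.73×0.317)/(17.1+1.73) = 127.8/18.83 = 6.786 mg/L.
Mixed L₀ = (17.1×2.78 + 1.73×50.5)/(18.83) = 134.9/18.83 = 7.164 mg/L.
Initial deficit D₀ = C_s − DO₀ = 8.04 − 6.786 = 1.254 mg/L.
D(4.16) = [0.190×7.164/(0.481−0.190)](e^(−0.190×4.16) − e^(−0.481×4.16)) + 1.254 e^(−0.481×4.16)
= 4.678 × (0.4537 − 0.1352) + 1.254 × 0.1352 = 1.659 mg/L.
DO = 8.04 − 1.659 = 6.381 mg/L.

DO ≈ 6.38 mg/L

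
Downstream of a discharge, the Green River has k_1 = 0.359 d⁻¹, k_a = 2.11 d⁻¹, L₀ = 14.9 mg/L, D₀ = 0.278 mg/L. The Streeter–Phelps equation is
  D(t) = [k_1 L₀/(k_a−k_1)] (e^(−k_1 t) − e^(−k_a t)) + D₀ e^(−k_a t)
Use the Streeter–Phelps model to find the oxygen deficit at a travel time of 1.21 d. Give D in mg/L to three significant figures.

k_1 L₀/(k_a−k_1) = 0.359×14.9/(2.11−0.359) = 5.349/1.751 = 3.055 mg/L.
e^(−k_1 t) = e^(−0.359×1.210) = 0.6477; e^(−k_a t) = e^(−2.11×1.210) = 0.07784.
D = 3.055 × (0.6477 − 0.07784) + 0.278 × 0.07784 = 1.741 + 0.02164 = 1.762 mg/L.

D ≈ 1.76 mg/L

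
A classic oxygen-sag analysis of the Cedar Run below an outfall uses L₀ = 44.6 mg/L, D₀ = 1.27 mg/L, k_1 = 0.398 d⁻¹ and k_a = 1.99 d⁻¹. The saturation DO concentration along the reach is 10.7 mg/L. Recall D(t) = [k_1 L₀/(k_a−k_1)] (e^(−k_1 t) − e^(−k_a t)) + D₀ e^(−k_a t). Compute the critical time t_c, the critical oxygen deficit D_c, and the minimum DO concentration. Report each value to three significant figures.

t_c ≈ 0.935 d; D_c ≈ 6.15 mg/L; min DO ≈ 4.55 mg/L

At the critical point dD/dt = 0, so k_1 L₀ e^(−k_1 t) = k_a D. Substituting D(t) from the Streeter–Phelps equation and solving for t gives
t_c = ln[(k_a/k_1)(1 − D₀(k_a−k_1)/(k_1 L₀))] / (k_a−k_1).
Here k_a−k_1 = 1.592 d⁻¹ and 1 − D₀(k_a−k_1)/(k_1 L₀) = 1 − 1.27×1.592/(0.398×44.6) = 0.8861, so
t_c = ln(5.000 × 0.8861) / 1.592 = 1.489 / 1.592 = 0.9350 d.
D_c = (k_1/k_a) L₀ e^(−k_1 t_c) = (0.398/1.99) × 44.6 × e^(−0.398×0.9350) = 0.2000 × 44.6 × 0.6893 = 6.148 mg/L.
Minimum DO = C_s − D_c = 10.7 − 6.148 = 4.552 mg/L.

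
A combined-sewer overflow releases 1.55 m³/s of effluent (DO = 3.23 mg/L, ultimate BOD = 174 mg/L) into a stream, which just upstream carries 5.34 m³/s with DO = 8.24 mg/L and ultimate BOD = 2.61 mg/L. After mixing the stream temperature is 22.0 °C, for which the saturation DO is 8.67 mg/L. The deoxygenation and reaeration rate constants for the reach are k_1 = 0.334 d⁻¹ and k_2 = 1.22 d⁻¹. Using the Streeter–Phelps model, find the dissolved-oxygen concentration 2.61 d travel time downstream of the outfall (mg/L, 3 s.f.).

DO ≈ 2.76 mg/L

Mixed DO = (5.34×8.24 + 1.55×3.23)/(5.34+1.55) = 49.01/6.890 = 7.113 mg/L.
Mixed L₀ = (5.34×2.61 + 1.55×174)/(6.890) = 283.6/6.890 = 41.17 mg/L.
Initial deficit D₀ = C_s − DO₀ = 8.67 − 7.113 = 1.557 mg/L.
D(2.61) = [0.334×41.17/(1.22−0.334)](e^(−0.334×2.61) − e^(−1.22×2.61)) + 1.557 e^(−1.22×2.61)
= 15.52 × (0.4182 − 0.04141) + 1.557 × 0.04141 = 5.912 mg/L.
DO = 8.67 − 5.912 = 2.758 mg/L.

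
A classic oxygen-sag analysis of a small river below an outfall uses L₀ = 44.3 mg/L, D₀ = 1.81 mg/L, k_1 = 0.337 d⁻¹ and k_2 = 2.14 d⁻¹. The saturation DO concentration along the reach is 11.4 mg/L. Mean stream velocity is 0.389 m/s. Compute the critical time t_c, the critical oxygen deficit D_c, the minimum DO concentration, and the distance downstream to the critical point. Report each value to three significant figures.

With k_2/k_1 = 6.350 and 1 − D₀(k_2−k_1)/(k_1 L₀) = 0.7814,
t_c = ln(6.350 × 0.7814) / (2.14 − 0.337) = ln(4.962) / 1.803 = 1.602/1.803 = 0.8884 d.
L(t_c) = L₀ e^(−k_1 t_c) = 44.3 × 0.7413 = 32.84 mg/L, and at the critical point k_2 D_c = k_1 L, so D_c = (0.337/2.14) × 32.84 = 5.171 mg/L.
Minimum DO = C_s − D_c = 11.4 − 5.171 = 6.229 mg/L.
x_c = v t_c = 0.389 m/s × 0.8884 d × 86400 s/d = 29860 m ≈ 29.9 km.

t_c ≈ 0.888 d; D_c ≈ 5.17 mg/L; min DO ≈ 6.23 mg/L; x_c ≈ 29.9 km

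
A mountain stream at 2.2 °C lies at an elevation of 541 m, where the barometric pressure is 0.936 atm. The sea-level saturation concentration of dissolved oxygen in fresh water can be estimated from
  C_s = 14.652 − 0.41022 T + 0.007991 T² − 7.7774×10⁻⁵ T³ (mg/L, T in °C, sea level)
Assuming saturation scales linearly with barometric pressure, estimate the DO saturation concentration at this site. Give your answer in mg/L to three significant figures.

C_s ≈ 12.9 mg/L

At sea level: C_s = 14.652 − 0.41022×2.2 + 0.007991×2.2² − 7.7774×10⁻⁵×2.2³ = 13.79 mg/L.
Pressure correction: C_s' = 13.79 × 0.936 = 12.90 mg/L.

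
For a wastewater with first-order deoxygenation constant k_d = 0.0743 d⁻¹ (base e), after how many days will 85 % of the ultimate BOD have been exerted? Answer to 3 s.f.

t ≈ 25.5 d

y/L₀ = 1 − e^(−k_d t) = 0.85 ⇒ e^(−k_d t) = 0.150
t = −ln(0.150) / 0.0743 = 1.897 / 0.0743 = 25.53 d.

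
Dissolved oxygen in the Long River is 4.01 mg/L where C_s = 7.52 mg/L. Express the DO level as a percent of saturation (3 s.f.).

53.3 % saturation

% saturation = C/C_s × 100 = 4.01/7.52 × 100 = 53.3 %.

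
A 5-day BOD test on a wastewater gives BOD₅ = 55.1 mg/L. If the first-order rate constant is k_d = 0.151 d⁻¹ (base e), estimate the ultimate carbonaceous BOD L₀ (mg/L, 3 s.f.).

L₀ ≈ 104 mg/L

BOD₅ = L₀(1 − e^(−5k_d)) ⇒ L₀ = BOD₅ / (1 − e^(−5×0.151))
= 55.1 / (1 − 0.4700) = 55.1 / 0.5300 = 104.0 mg/L.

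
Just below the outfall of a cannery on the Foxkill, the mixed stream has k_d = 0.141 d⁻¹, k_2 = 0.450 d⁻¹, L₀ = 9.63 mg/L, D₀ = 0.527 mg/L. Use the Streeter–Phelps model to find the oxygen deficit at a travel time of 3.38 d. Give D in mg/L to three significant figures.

k_d L₀/(k_2−k_d) = 0.141×9.63/(0.450−0.141) = 1.358/0.3090 = 4.394 mg/L.
e^(−k_d t) = e^(−0.141×3.380) = 0.6209; e^(−k_2 t) = e^(−0.450×3.380) = 0.2185.
D = 4.394 × (0.6209 − 0.2185) + 0.527 × 0.2185 = 1.768 + 0.1151 = 1.883 mg/L.

D ≈ 1.88 mg/L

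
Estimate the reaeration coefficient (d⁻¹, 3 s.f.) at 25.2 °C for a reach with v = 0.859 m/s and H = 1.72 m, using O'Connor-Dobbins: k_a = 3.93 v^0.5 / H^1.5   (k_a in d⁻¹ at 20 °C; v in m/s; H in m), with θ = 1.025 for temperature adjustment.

k_a ≈ 1.84 d⁻¹

k_a(20) = 3.93 × 0.859^0.5 / 1.72^1.5 = 3.93 × 0.9268 / 2.256 = 1.615 d⁻¹.
k_a(25.2) = 1.615 × 1.025^(25.2−20) = 1.615 × 1.137 = 1.836 d⁻¹.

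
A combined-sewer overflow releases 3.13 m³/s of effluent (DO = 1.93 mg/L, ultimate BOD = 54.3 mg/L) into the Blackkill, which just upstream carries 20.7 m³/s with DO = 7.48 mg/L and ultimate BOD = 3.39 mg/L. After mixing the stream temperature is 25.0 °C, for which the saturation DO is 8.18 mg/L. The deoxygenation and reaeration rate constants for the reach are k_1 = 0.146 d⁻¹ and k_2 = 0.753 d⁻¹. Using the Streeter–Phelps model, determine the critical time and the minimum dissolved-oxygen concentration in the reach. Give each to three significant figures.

Mixed DO = (20.7×7.48 + 3.13×1.93)/(20.7+3.13) = 160.9/23.83 = 6.751 mg/L.
Mixed L₀ = (20.7×3.39 + 3.13×54.3)/(23.83) = 240.1/23.83 = 10.08 mg/L.
Initial deficit D₀ = C_s − DO₀ = 8.18 − 6.751 = 1.429 mg/L.
t_c = (1/0.6070) ln[(0.753/0.146)(1 − 1.429×0.6070/(0.146×10.08))] = 1.647 × ln(2.117) = 1.235 d.
D_c = (0.146/0.753) × 10.08 × e^(−0.146×1.235) = 0.1939 × 10.08 × 0.8350 = 1.631 mg/L.
Minimum DO = 8.18 − 1.631 = 6.549 mg/L.

t_c ≈ 1.24 d; minimum DO ≈ 6.55 mg/L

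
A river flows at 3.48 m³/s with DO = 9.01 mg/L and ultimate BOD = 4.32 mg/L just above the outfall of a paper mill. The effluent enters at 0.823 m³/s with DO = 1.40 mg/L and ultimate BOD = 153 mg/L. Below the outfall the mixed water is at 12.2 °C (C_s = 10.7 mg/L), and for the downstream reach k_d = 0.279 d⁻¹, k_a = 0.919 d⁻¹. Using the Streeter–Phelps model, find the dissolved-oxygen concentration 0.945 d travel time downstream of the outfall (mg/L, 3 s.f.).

Mixed DO = (3.48×9.01 + 0.823×1.40)/(3.48+0.823) = 32.51/4.303 = 7.554 mg/L.
Mixed L₀ = (3.48×4.32 + 0.823×153)/(4.303) = 141.0/4.303 = 32.76 mg/L.
Initial deficit D₀ = C_s − DO₀ = 10.7 − 7.554 = 3.146 mg/L.
D(0.945) = [0.279×32.76/(0.919−0.279)](e^(−0.279×0.945) − e^(−0.919×0.945)) + 3.146 e^(−0.919×0.945)
= 14.28 × (0.7682 − 0.4196) + 3.146 × 0.4196 = 6.298 mg/L.
DO = 10.7 − 6.298 = 4.402 mg/L.

DO ≈ 4.40 mg/L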